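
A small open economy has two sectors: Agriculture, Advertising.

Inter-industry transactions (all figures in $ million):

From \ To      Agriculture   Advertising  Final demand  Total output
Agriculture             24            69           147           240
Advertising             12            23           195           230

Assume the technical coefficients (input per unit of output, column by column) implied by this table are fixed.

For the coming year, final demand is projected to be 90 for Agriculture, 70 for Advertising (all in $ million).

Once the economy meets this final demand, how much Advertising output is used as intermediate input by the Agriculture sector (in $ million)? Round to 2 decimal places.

Technical coefficients a_ij = z_ij / X_j:
  a_11 = 24/240 = 0.10, a_21 = 12/240 = 0.05
  a_12 = 69/230 = 0.30, a_22 = 23/230 = 0.10
I − A =
  [   0.90    -0.30]
  [  -0.05     0.90]
det(I−A) = (0.90)(0.90) − (-0.30)(-0.05) = 0.7950
adj(I−A) = [[0.90, 0.30], [0.05, 0.90]]
(I − A)⁻¹ = adj(I−A) / det(I−A) ≈
  [   1.1321     0.3774]
  [   0.0629     1.1321]
First solve x = (I − A)⁻¹ d = adj(I−A)·d / det(I−A); in particular x_1 = (0.90·90 + 0.30·70) / 0.7950 = 102.00 / 0.7950 ≈ 128.3019.
Intermediate flow from 2 to 1: z_21 = a_21 · x_1 = 0.05 × 102.00 / 0.7950 = 5.10 / 0.7950 ≈ 6.42.

z_21 = 6.42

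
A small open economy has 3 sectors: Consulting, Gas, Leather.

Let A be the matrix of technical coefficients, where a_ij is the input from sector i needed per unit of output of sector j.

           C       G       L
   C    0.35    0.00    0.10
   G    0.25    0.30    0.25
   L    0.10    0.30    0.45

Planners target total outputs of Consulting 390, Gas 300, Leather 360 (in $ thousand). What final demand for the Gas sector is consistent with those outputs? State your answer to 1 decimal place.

I − A =
  [   0.65     0.00    -0.10]
  [  -0.25     0.70    -0.25]
  [  -0.10    -0.30     0.55]
d = (I − A) x:
  d_C = (+0.65)·390 + (+0.00)·300 + (-0.10)·360 = 217.5
  d_G = (-0.25)·390 + (+0.70)·300 + (-0.25)·360 = 22.5
  d_L = (-0.10)·390 + (-0.30)·300 + (+0.55)·360 = 69.0

d_G = 22.5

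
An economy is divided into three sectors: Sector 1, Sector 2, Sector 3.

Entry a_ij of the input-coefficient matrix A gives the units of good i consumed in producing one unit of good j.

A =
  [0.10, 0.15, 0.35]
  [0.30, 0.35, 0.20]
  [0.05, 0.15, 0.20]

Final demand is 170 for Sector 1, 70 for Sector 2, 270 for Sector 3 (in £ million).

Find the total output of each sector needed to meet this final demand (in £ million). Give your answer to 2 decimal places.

x_1 = 438.13, x_2 = 448.02, x_3 = 448.89

I − A =
  [   0.90    -0.15    -0.35]
  [  -0.30     0.65    -0.20]
  [  -0.05    -0.15     0.80]
Cofactors of I−A, C_ij = (−1)^(i+j)·(minor ij) (rows/columns in the sector order above):
  C_11 = (0.65)(0.80) − (-0.20)(-0.15) = 0.4900
  C_12 = −[(-0.30)(0.80) − (-0.20)(-0.05)] = 0.2500
  C_13 = (-0.30)(-0.15) − (0.65)(-0.05) = 0.0775
  C_21 = −[(-0.15)(0.80) − (-0.35)(-0.15)] = 0.1725
  C_22 = (0.90)(0.80) − (-0.35)(-0.05) = 0.7025
  C_23 = −[(0.90)(-0.15) − (-0.15)(-0.05)] = 0.1425
  C_31 = (-0.15)(-0.20) − (-0.35)(0.65) = 0.2575
  C_32 = −[(0.90)(-0.20) − (-0.35)(-0.30)] = 0.2850
  C_33 = (0.90)(0.65) − (-0.15)(-0.30) = 0.5400
det(I−A) = Σ_j (I−A)_1j·C_1j = (0.90)(0.4900) + (-0.15)(0.2500) + (-0.35)(0.0775) = 0.376375
adj(I−A) = Cᵀ =
  [ 0.4900   0.1725   0.2575]
  [ 0.2500   0.7025   0.2850]
  [ 0.0775   0.1425   0.5400]
(I − A)⁻¹ = adj(I−A) / det(I−A) ≈
  [   1.3019     0.4583     0.6842]
  [   0.6642     1.8665     0.7572]
  [   0.2059     0.3786     1.4347]
x = (I − A)⁻¹ d = adj(I−A)·d / det(I−A), with det(I−A) = 0.376375:
  x_1 = (0.4900·170 + 0.1725·70 + 0.2575·270) / 0.376375 = 164.90 / 0.376375 ≈ 438.13
  x_2 = (0.2500·170 + 0.7025·70 + 0.2850·270) / 0.376375 = 168.625 / 0.376375 ≈ 448.02
  x_3 = (0.0775·170 + 0.1425·70 + 0.5400·270) / 0.376375 = 168.95 / 0.376375 ≈ 448.89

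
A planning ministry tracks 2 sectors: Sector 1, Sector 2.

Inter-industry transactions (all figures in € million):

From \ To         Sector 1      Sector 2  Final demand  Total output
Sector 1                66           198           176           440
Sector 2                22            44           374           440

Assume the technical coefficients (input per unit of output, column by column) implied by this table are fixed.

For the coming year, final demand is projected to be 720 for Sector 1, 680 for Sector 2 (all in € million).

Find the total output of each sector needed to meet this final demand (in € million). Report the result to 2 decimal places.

Technical coefficients a_ij = z_ij / X_j:
  a_11 = 66/440 = 0.15, a_21 = 22/440 = 0.05
  a_12 = 198/440 = 0.45, a_22 = 44/440 = 0.10
I − A =
  [   0.85    -0.45]
  [  -0.05     0.90]
det(I−A) = (0.85)(0.90) − (-0.45)(-0.05) = 0.7425
adj(I−A) = [[0.90, 0.45], [0.05, 0.85]]
(I − A)⁻¹ = adj(I−A) / det(I−A) ≈
  [   1.2121     0.6061]
  [   0.0673     1.1448]
x = (I − A)⁻¹ d = adj(I−A)·d / det(I−A), with det(I−A) = 0.7425:
  x_1 = (0.90·720 + 0.45·680) / 0.7425 = 954.00 / 0.7425 ≈ 1284.85
  x_2 = (0.05·720 + 0.85·680) / 0.7425 = 614.00 / 0.7425 ≈ 826.94

x_1 = 1284.85, x_2 = 826.94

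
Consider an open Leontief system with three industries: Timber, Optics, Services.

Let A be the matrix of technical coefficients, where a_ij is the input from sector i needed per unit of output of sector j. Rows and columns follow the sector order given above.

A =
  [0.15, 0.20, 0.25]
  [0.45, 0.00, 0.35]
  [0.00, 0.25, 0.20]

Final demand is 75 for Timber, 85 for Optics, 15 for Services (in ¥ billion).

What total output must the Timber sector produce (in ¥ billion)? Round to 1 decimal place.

x_1 = 152.6

I − A =
  [   0.85    -0.20    -0.25]
  [  -0.45     1.00    -0.35]
  [   0.00    -0.25     0.80]
Cofactors of I−A, C_ij = (−1)^(i+j)·(minor ij) (rows/columns in the sector order above):
  C_11 = (1.00)(0.80) − (-0.35)(-0.25) = 0.7125
  C_12 = −[(-0.45)(0.80) − (-0.35)(0.00)] = 0.3600
  C_13 = (-0.45)(-0.25) − (1.00)(0.00) = 0.1125
  C_21 = −[(-0.20)(0.80) − (-0.25)(-0.25)] = 0.2225
  C_22 = (0.85)(0.80) − (-0.25)(0.00) = 0.6800
  C_23 = −[(0.85)(-0.25) − (-0.20)(0.00)] = 0.2125
  C_31 = (-0.20)(-0.35) − (-0.25)(1.00) = 0.3200
  C_32 = −[(0.85)(-0.35) − (-0.25)(-0.45)] = 0.4100
  C_33 = (0.85)(1.00) − (-0.20)(-0.45) = 0.7600
det(I−A) = Σ_j (I−A)_1j·C_1j = (0.85)(0.7125) + (-0.20)(0.3600) + (-0.25)(0.1125) = 0.5055
adj(I−A) = Cᵀ =
  [ 0.7125   0.2225   0.3200]
  [ 0.3600   0.6800   0.4100]
  [ 0.1125   0.2125   0.7600]
(I − A)⁻¹ = adj(I−A) / det(I−A) ≈
  [   1.4095     0.4402     0.6330]
  [   0.7122     1.3452     0.8111]
  [   0.2226     0.4204     1.5035]
x = (I − A)⁻¹ d = adj(I−A)·d / det(I−A), with det(I−A) = 0.5055:
  x_1 = (0.7125·75 + 0.2225·85 + 0.3200·15) / 0.5055 = 77.15 / 0.5055 ≈ 152.6
  x_2 = (0.3600·75 + 0.6800·85 + 0.4100·15) / 0.5055 = 90.95 / 0.5055 ≈ 179.9
  x_3 = (0.1125·75 + 0.2125·85 + 0.7600·15) / 0.5055 = 37.90 / 0.5055 ≈ 75.0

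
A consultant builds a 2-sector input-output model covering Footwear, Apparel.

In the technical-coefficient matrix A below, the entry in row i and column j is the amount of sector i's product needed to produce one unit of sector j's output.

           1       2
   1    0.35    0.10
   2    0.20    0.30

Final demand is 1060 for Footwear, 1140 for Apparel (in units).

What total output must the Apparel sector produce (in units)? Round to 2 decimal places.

x_2 = 2190.80

I − A =
  [   0.65    -0.10]
  [  -0.20     0.70]
det(I−A) = (0.65)(0.70) − (-0.10)(-0.20) = 0.4350
adj(I−A) = [[0.70, 0.10], [0.20, 0.65]]
(I − A)⁻¹ = adj(I−A) / det(I−A) ≈
  [   1.6092     0.2299]
  [   0.4598     1.4943]
x = (I − A)⁻¹ d = adj(I−A)·d / det(I−A), with det(I−A) = 0.4350:
  x_1 = (0.70·1060 + 0.10·1140) / 0.4350 = 856.00 / 0.4350 ≈ 1967.82
  x_2 = (0.20·1060 + 0.65·1140) / 0.4350 = 953.00 / 0.4350 ≈ 2190.80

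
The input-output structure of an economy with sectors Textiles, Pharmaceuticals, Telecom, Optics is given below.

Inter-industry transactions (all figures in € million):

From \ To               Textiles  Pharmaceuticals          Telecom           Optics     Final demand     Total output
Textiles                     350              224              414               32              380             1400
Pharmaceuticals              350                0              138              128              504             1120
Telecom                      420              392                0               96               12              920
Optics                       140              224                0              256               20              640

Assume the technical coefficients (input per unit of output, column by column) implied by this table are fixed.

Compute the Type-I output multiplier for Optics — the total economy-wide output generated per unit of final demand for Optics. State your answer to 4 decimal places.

Technical coefficients a_ij = z_ij / X_j:
  a_11 = 350/1400 = 0.25, a_21 = 350/1400 = 0.25, a_31 = 420/1400 = 0.30, a_41 = 140/1400 = 0.10
  a_12 = 224/1120 = 0.20, a_22 = 0/1120 = 0.00, a_32 = 392/1120 = 0.35, a_42 = 224/1120 = 0.20
  a_13 = 414/920 = 0.45, a_23 = 138/920 = 0.15, a_33 = 0/920 = 0.00, a_43 = 0/920 = 0.00
  a_14 = 32/640 = 0.05, a_24 = 128/640 = 0.20, a_34 = 96/640 = 0.15, a_44 = 256/640 = 0.40
I − A =
  [   0.75    -0.20    -0.45    -0.05]
  [  -0.25     1.00    -0.15    -0.20]
  [  -0.30    -0.35     1.00    -0.15]
  [  -0.10    -0.20     0.00     0.60]
Compute the cofactors C_ij = (−1)^(i+j)·(3×3 minor ij) of I−A; the adjugate is their transpose:
adj(I−A) = Cᵀ =
  [ 0.524000   0.238000   0.271500   0.190875]
  [ 0.199250   0.357250   0.143250   0.171500]
  [ 0.250000   0.220250   0.378500   0.188875]
  [ 0.153750   0.158750   0.093000   0.477250]
det(I−A) = Σ_j (I−A)_1j·C_1j = (0.75)(0.524000) + (-0.20)(0.199250) + (-0.45)(0.250000) + (-0.05)(0.153750) = 0.2329625
(I − A)⁻¹ = adj(I−A) / det(I−A) ≈
  [   2.24929     1.02162     1.16542     0.81934]
  [   0.85529     1.53351     0.61491     0.73617]
  [   1.07313     0.94543     1.62473     0.81075]
  [   0.65998     0.68144     0.39921     2.04861]
The output multiplier for sector j is the column-j sum of the Leontief inverse (I − A)⁻¹ = adj(I−A) / det(I−A).
Column 4 of adj(I−A): (0.190875, 0.171500, 0.188875, 0.477250); det(I−A) = 0.2329625.
m_4 = (0.190875 + 0.171500 + 0.188875 + 0.477250) / 0.2329625 = 1.0285 / 0.2329625 ≈ 4.4149.

m_4 = 4.4149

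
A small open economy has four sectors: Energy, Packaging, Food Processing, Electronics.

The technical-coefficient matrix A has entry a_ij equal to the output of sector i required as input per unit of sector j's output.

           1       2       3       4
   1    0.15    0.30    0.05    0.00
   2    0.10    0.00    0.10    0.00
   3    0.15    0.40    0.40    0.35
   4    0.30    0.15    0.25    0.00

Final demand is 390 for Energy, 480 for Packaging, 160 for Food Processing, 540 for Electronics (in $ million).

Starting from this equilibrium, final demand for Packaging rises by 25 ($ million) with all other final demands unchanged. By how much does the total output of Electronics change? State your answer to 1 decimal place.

I − A =
  [   0.85    -0.30    -0.05     0.00]
  [  -0.10     1.00    -0.10     0.00]
  [  -0.15    -0.40     0.60    -0.35]
  [  -0.30    -0.15    -0.25     1.00]
Compute the cofactors C_ij = (−1)^(i+j)·(3×3 minor ij) of I−A; the adjugate is their transpose:
adj(I−A) = Cᵀ =
  [ 0.467250   0.176375   0.080000   0.028000]
  [ 0.076750   0.422875   0.090000   0.031500]
  [ 0.300250   0.461125   0.820000   0.287000]
  [ 0.226750   0.231625   0.242500   0.444000]
det(I−A) = Σ_j (I−A)_1j·C_1j = (0.85)(0.467250) + (-0.30)(0.076750) + (-0.05)(0.300250) + (0.00)(0.226750) = 0.359125
(I − A)⁻¹ = adj(I−A) / det(I−A) ≈
  [   1.3011     0.4911     0.2228     0.0780]
  [   0.2137     1.1775     0.2506     0.0877]
  [   0.8361     1.2840     2.2833     0.7992]
  [   0.6314     0.6450     0.6753     1.2363]
Δx = (I − A)⁻¹ Δd with Δd having +25 in the Packaging component and 0 elsewhere.
So Δx_4 = L_42 · (+25), where L_42 = adj(I−A)_42 / det(I−A) = 0.231625 / 0.359125.
Δx_4 = 0.231625 × (+25) / 0.359125 = 5.790625 / 0.359125 ≈ 16.1.

Δx_4 = 16.1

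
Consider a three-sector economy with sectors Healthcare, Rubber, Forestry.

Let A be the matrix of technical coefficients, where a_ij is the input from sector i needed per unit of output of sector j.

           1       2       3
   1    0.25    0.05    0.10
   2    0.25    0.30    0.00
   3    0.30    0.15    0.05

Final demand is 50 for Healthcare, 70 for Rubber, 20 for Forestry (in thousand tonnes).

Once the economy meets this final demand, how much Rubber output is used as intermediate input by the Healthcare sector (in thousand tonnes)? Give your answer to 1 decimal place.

z_21 = 21.1

I − A =
  [   0.75    -0.05    -0.10]
  [  -0.25     0.70     0.00]
  [  -0.30    -0.15     0.95]
Cofactors of I−A, C_ij = (−1)^(i+j)·(minor ij) (rows/columns in the sector order above):
  C_11 = (0.70)(0.95) − (0.00)(-0.15) = 0.6650
  C_12 = −[(-0.25)(0.95) − (0.00)(-0.30)] = 0.2375
  C_13 = (-0.25)(-0.15) − (0.70)(-0.30) = 0.2475
  C_21 = −[(-0.05)(0.95) − (-0.10)(-0.15)] = 0.0625
  C_22 = (0.75)(0.95) − (-0.10)(-0.30) = 0.6825
  C_23 = −[(0.75)(-0.15) − (-0.05)(-0.30)] = 0.1275
  C_31 = (-0.05)(0.00) − (-0.10)(0.70) = 0.0700
  C_32 = −[(0.75)(0.00) − (-0.10)(-0.25)] = 0.0250
  C_33 = (0.75)(0.70) − (-0.05)(-0.25) = 0.5125
det(I−A) = Σ_j (I−A)_1j·C_1j = (0.75)(0.6650) + (-0.05)(0.2375) + (-0.10)(0.2475) = 0.462125
adj(I−A) = Cᵀ =
  [ 0.6650   0.0625   0.0700]
  [ 0.2375   0.6825   0.0250]
  [ 0.2475   0.1275   0.5125]
(I − A)⁻¹ = adj(I−A) / det(I−A) ≈
  [   1.4390     0.1352     0.1515]
  [   0.5139     1.4769     0.0541]
  [   0.5356     0.2759     1.1090]
First solve x = (I − A)⁻¹ d = adj(I−A)·d / det(I−A); in particular x_1 = (0.6650·50 + 0.0625·70 + 0.0700·20) / 0.462125 = 39.025 / 0.462125 ≈ 84.447.
Intermediate flow from 2 to 1: z_21 = a_21 · x_1 = 0.25 × 39.025 / 0.462125 = 9.75625 / 0.462125 ≈ 21.1.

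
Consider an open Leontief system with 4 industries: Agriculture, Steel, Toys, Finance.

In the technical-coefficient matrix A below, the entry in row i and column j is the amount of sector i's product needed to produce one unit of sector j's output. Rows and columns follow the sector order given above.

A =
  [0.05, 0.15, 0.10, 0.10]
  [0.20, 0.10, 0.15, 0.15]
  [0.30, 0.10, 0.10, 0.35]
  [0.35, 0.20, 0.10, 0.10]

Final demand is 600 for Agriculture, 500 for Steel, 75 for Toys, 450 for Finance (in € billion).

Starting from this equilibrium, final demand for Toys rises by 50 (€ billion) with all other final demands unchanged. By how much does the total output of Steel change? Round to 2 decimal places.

I − A =
  [   0.95    -0.15    -0.10    -0.10]
  [  -0.20     0.90    -0.15    -0.15]
  [  -0.30    -0.10     0.90    -0.35]
  [  -0.35    -0.20    -0.10     0.90]
Compute the cofactors C_ij = (−1)^(i+j)·(3×3 minor ij) of I−A; the adjugate is their transpose:
adj(I−A) = Cᵀ =
  [ 0.645000   0.151250   0.112500   0.140625]
  [ 0.265625   0.662500   0.162500   0.203125]
  [ 0.381500   0.213375   0.670625   0.338750]
  [ 0.352250   0.229750   0.154375   0.692500]
det(I−A) = Σ_j (I−A)_1j·C_1j = (0.95)(0.645000) + (-0.15)(0.265625) + (-0.10)(0.381500) + (-0.10)(0.352250) = 0.49953125
(I − A)⁻¹ = adj(I−A) / det(I−A) ≈
  [   1.2912     0.3028     0.2252     0.2815]
  [   0.5317     1.3262     0.3253     0.4066]
  [   0.7637     0.4272     1.3425     0.6781]
  [   0.7052     0.4599     0.3090     1.3863]
Δx = (I − A)⁻¹ Δd with Δd having +50 in the Toys component and 0 elsewhere.
So Δx_S = L_ST · (+50), where L_ST = adj(I−A)_ST / det(I−A) = 0.162500 / 0.49953125.
Δx_S = 0.162500 × (+50) / 0.49953125 = 8.125 / 0.49953125 ≈ 16.27.

Δx_S = 16.27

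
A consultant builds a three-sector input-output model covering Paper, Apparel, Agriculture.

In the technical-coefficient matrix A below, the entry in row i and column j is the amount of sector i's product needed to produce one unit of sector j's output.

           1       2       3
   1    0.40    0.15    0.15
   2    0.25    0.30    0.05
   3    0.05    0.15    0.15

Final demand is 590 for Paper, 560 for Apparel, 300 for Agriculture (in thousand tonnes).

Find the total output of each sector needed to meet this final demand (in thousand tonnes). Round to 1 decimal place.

I − A =
  [   0.60    -0.15    -0.15]
  [  -0.25     0.70    -0.05]
  [  -0.05    -0.15     0.85]
Cofactors of I−A, C_ij = (−1)^(i+j)·(minor ij) (rows/columns in the sector order above):
  C_11 = (0.70)(0.85) − (-0.05)(-0.15) = 0.5875
  C_12 = −[(-0.25)(0.85) − (-0.05)(-0.05)] = 0.2150
  C_13 = (-0.25)(-0.15) − (0.70)(-0.05) = 0.0725
  C_21 = −[(-0.15)(0.85) − (-0.15)(-0.15)] = 0.1500
  C_22 = (0.60)(0.85) − (-0.15)(-0.05) = 0.5025
  C_23 = −[(0.60)(-0.15) − (-0.15)(-0.05)] = 0.0975
  C_31 = (-0.15)(-0.05) − (-0.15)(0.70) = 0.1125
  C_32 = −[(0.60)(-0.05) − (-0.15)(-0.25)] = 0.0675
  C_33 = (0.60)(0.70) − (-0.15)(-0.25) = 0.3825
det(I−A) = Σ_j (I−A)_1j·C_1j = (0.60)(0.5875) + (-0.15)(0.2150) + (-0.15)(0.0725) = 0.309375
adj(I−A) = Cᵀ =
  [ 0.5875   0.1500   0.1125]
  [ 0.2150   0.5025   0.0675]
  [ 0.0725   0.0975   0.3825]
(I − A)⁻¹ = adj(I−A) / det(I−A) ≈
  [   1.8990     0.4848     0.3636]
  [   0.6949     1.6242     0.2182]
  [   0.2343     0.3152     1.2364]
x = (I − A)⁻¹ d = adj(I−A)·d / det(I−A), with det(I−A) = 0.309375:
  x_1 = (0.5875·590 + 0.1500·560 + 0.1125·300) / 0.309375 = 464.375 / 0.309375 ≈ 1501.0
  x_2 = (0.2150·590 + 0.5025·560 + 0.0675·300) / 0.309375 = 428.50 / 0.309375 ≈ 1385.1
  x_3 = (0.0725·590 + 0.0975·560 + 0.3825·300) / 0.309375 = 212.125 / 0.309375 ≈ 685.7

x_1 = 1501.0, x_2 = 1385.1, x_3 = 685.7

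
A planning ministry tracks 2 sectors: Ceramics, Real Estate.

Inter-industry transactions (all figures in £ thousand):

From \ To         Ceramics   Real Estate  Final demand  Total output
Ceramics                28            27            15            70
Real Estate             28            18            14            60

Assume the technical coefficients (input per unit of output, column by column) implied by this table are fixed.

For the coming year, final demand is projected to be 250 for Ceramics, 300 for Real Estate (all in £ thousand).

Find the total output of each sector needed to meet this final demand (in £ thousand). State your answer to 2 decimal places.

x_1 = 1291.67, x_2 = 1166.67

Technical coefficients a_ij = z_ij / X_j:
  a_11 = 28/70 = 0.40, a_21 = 28/70 = 0.40
  a_12 = 27/60 = 0.45, a_22 = 18/60 = 0.30
I − A =
  [   0.60    -0.45]
  [  -0.40     0.70]
det(I−A) = (0.60)(0.70) − (-0.45)(-0.40) = 0.2400
adj(I−A) = [[0.70, 0.45], [0.40, 0.60]]
(I − A)⁻¹ = adj(I−A) / det(I−A) ≈
  [   2.9167     1.8750]
  [   1.6667     2.5000]
x = (I − A)⁻¹ d = adj(I−A)·d / det(I−A), with det(I−A) = 0.2400:
  x_1 = (0.70·250 + 0.45·300) / 0.2400 = 310.00 / 0.2400 ≈ 1291.67
  x_2 = (0.40·250 + 0.60·300) / 0.2400 = 280.00 / 0.2400 ≈ 1166.67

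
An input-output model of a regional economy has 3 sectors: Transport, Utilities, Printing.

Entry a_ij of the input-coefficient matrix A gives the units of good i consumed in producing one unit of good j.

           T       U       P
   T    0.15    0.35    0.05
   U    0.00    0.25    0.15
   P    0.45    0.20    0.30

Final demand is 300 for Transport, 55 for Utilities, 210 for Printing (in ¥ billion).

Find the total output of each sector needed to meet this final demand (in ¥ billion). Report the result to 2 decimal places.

I − A =
  [   0.85    -0.35    -0.05]
  [   0.00     0.75    -0.15]
  [  -0.45    -0.20     0.70]
Cofactors of I−A, C_ij = (−1)^(i+j)·(minor ij) (rows/columns in the sector order above):
  C_11 = (0.75)(0.70) − (-0.15)(-0.20) = 0.4950
  C_12 = −[(0.00)(0.70) − (-0.15)(-0.45)] = 0.0675
  C_13 = (0.00)(-0.20) − (0.75)(-0.45) = 0.3375
  C_21 = −[(-0.35)(0.70) − (-0.05)(-0.20)] = 0.2550
  C_22 = (0.85)(0.70) − (-0.05)(-0.45) = 0.5725
  C_23 = −[(0.85)(-0.20) − (-0.35)(-0.45)] = 0.3275
  C_31 = (-0.35)(-0.15) − (-0.05)(0.75) = 0.0900
  C_32 = −[(0.85)(-0.15) − (-0.05)(0.00)] = 0.1275
  C_33 = (0.85)(0.75) − (-0.35)(0.00) = 0.6375
det(I−A) = Σ_j (I−A)_1j·C_1j = (0.85)(0.4950) + (-0.35)(0.0675) + (-0.05)(0.3375) = 0.38025
adj(I−A) = Cᵀ =
  [ 0.4950   0.2550   0.0900]
  [ 0.0675   0.5725   0.1275]
  [ 0.3375   0.3275   0.6375]
(I − A)⁻¹ = adj(I−A) / det(I−A) ≈
  [   1.3018     0.6706     0.2367]
  [   0.1775     1.5056     0.3353]
  [   0.8876     0.8613     1.6765]
x = (I − A)⁻¹ d = adj(I−A)·d / det(I−A), with det(I−A) = 0.38025:
  x_T = (0.4950·300 + 0.2550·55 + 0.0900·210) / 0.38025 = 181.425 / 0.38025 ≈ 477.12
  x_U = (0.0675·300 + 0.5725·55 + 0.1275·210) / 0.38025 = 78.5125 / 0.38025 ≈ 206.48
  x_P = (0.3375·300 + 0.3275·55 + 0.6375·210) / 0.38025 = 253.1375 / 0.38025 ≈ 665.71

x_T = 477.12, x_U = 206.48, x_P = 665.71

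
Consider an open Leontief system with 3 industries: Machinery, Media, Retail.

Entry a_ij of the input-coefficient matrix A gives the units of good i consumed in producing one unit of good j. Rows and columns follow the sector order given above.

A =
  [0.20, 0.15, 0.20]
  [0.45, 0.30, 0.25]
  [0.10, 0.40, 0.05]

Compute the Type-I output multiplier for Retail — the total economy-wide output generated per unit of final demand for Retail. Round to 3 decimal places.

I − A =
  [   0.80    -0.15    -0.20]
  [  -0.45     0.70    -0.25]
  [  -0.10    -0.40     0.95]
Cofactors of I−A, C_ij = (−1)^(i+j)·(minor ij) (rows/columns in the sector order above):
  C_11 = (0.70)(0.95) − (-0.25)(-0.40) = 0.5650
  C_12 = −[(-0.45)(0.95) − (-0.25)(-0.10)] = 0.4525
  C_13 = (-0.45)(-0.40) − (0.70)(-0.10) = 0.2500
  C_21 = −[(-0.15)(0.95) − (-0.20)(-0.40)] = 0.2225
  C_22 = (0.80)(0.95) − (-0.20)(-0.10) = 0.7400
  C_23 = −[(0.80)(-0.40) − (-0.15)(-0.10)] = 0.3350
  C_31 = (-0.15)(-0.25) − (-0.20)(0.70) = 0.1775
  C_32 = −[(0.80)(-0.25) − (-0.20)(-0.45)] = 0.2900
  C_33 = (0.80)(0.70) − (-0.15)(-0.45) = 0.4925
det(I−A) = Σ_j (I−A)_1j·C_1j = (0.80)(0.5650) + (-0.15)(0.4525) + (-0.20)(0.2500) = 0.334125
adj(I−A) = Cᵀ =
  [ 0.5650   0.2225   0.1775]
  [ 0.4525   0.7400   0.2900]
  [ 0.2500   0.3350   0.4925]
(I − A)⁻¹ = adj(I−A) / det(I−A) ≈
  [   1.6910     0.6659     0.5312]
  [   1.3543     2.2147     0.8679]
  [   0.7482     1.0026     1.4740]
The output multiplier for sector j is the column-j sum of the Leontief inverse (I − A)⁻¹ = adj(I−A) / det(I−A).
Column 3 of adj(I−A): (0.1775, 0.2900, 0.4925); det(I−A) = 0.334125.
m_3 = (0.1775 + 0.2900 + 0.4925) / 0.334125 = 0.96 / 0.334125 ≈ 2.873.

m_3 = 2.873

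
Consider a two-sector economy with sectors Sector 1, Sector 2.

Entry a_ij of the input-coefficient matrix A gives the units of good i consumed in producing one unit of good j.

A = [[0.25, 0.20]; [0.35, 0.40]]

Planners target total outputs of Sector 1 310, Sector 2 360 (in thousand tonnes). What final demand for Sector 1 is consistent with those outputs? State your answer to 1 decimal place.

I − A =
  [   0.75    -0.20]
  [  -0.35     0.60]
d = (I − A) x:
  d_1 = (+0.75)·310 + (-0.20)·360 = 160.5
  d_2 = (-0.35)·310 + (+0.60)·360 = 107.5

d_1 = 160.5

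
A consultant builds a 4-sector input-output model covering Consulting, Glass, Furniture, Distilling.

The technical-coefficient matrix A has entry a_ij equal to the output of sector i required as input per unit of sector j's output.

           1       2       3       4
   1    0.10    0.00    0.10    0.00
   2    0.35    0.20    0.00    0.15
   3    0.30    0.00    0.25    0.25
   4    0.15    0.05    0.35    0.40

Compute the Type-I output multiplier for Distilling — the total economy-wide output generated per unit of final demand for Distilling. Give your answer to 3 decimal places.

m_4 = 3.447

I − A =
  [   0.90     0.00    -0.10     0.00]
  [  -0.35     0.80     0.00    -0.15]
  [  -0.30     0.00     0.75    -0.25]
  [  -0.15    -0.05    -0.35     0.60]
Compute the cofactors C_ij = (−1)^(i+j)·(3×3 minor ij) of I−A; the adjugate is their transpose:
adj(I−A) = Cᵀ =
  [ 0.284375   0.001250   0.047250   0.020000]
  [ 0.159500   0.304500   0.070500   0.105500]
  [ 0.176125   0.011250   0.425250   0.180000]
  [ 0.187125   0.032250   0.265750   0.516000]
det(I−A) = Σ_j (I−A)_1j·C_1j = (0.90)(0.284375) + (0.00)(0.159500) + (-0.10)(0.176125) + (0.00)(0.187125) = 0.238325
(I − A)⁻¹ = adj(I−A) / det(I−A) ≈
  [   1.1932     0.0052     0.1983     0.0839]
  [   0.6693     1.2777     0.2958     0.4427]
  [   0.7390     0.0472     1.7843     0.7553]
  [   0.7852     0.1353     1.1151     2.1651]
The output multiplier for sector j is the column-j sum of the Leontief inverse (I − A)⁻¹ = adj(I−A) / det(I−A).
Column 4 of adj(I−A): (0.020000, 0.105500, 0.180000, 0.516000); det(I−A) = 0.238325.
m_4 = (0.020000 + 0.105500 + 0.180000 + 0.516000) / 0.238325 = 0.8215 / 0.238325 ≈ 3.447.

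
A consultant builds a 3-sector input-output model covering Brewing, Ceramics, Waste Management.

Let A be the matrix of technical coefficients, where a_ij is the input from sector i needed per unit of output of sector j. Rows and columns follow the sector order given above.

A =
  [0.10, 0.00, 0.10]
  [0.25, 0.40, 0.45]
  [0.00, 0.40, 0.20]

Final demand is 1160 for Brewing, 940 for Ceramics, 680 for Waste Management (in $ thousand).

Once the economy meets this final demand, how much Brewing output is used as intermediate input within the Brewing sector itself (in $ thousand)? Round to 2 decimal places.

I − A =
  [   0.90     0.00    -0.10]
  [  -0.25     0.60    -0.45]
  [   0.00    -0.40     0.80]
Cofactors of I−A, C_ij = (−1)^(i+j)·(minor ij) (rows/columns in the sector order above):
  C_11 = (0.60)(0.80) − (-0.45)(-0.40) = 0.3000
  C_12 = −[(-0.25)(0.80) − (-0.45)(0.00)] = 0.2000
  C_13 = (-0.25)(-0.40) − (0.60)(0.00) = 0.1000
  C_21 = −[(0.00)(0.80) − (-0.10)(-0.40)] = 0.0400
  C_22 = (0.90)(0.80) − (-0.10)(0.00) = 0.7200
  C_23 = −[(0.90)(-0.40) − (0.00)(0.00)] = 0.3600
  C_31 = (0.00)(-0.45) − (-0.10)(0.60) = 0.0600
  C_32 = −[(0.90)(-0.45) − (-0.10)(-0.25)] = 0.4300
  C_33 = (0.90)(0.60) − (0.00)(-0.25) = 0.5400
det(I−A) = Σ_j (I−A)_1j·C_1j = (0.90)(0.3000) + (0.00)(0.2000) + (-0.10)(0.1000) = 0.2600
adj(I−A) = Cᵀ =
  [ 0.3000   0.0400   0.0600]
  [ 0.2000   0.7200   0.4300]
  [ 0.1000   0.3600   0.5400]
(I − A)⁻¹ = adj(I−A) / det(I−A) ≈
  [   1.1538     0.1538     0.2308]
  [   0.7692     2.7692     1.6538]
  [   0.3846     1.3846     2.0769]
First solve x = (I − A)⁻¹ d = adj(I−A)·d / det(I−A); in particular x_1 = (0.3000·1160 + 0.0400·940 + 0.0600·680) / 0.2600 = 426.40 / 0.2600 = 1640.0000.
Intermediate flow from 1 to 1: z_11 = a_11 · x_1 = 0.10 × 426.40 / 0.2600 = 42.64 / 0.2600 = 164.00.

z_11 = 164.00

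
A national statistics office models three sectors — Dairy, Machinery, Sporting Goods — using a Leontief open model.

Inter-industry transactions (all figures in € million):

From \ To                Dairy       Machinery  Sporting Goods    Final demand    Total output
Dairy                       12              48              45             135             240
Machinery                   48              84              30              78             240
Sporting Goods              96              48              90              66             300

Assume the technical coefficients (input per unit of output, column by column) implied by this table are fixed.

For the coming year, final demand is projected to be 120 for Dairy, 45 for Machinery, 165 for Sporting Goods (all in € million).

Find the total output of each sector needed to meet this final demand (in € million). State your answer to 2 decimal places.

Technical coefficients a_ij = z_ij / X_j:
  a_11 = 12/240 = 0.05, a_21 = 48/240 = 0.20, a_31 = 96/240 = 0.40
  a_12 = 48/240 = 0.20, a_22 = 84/240 = 0.35, a_32 = 48/240 = 0.20
  a_13 = 45/300 = 0.15, a_23 = 30/300 = 0.10, a_33 = 90/300 = 0.30
I − A =
  [   0.95    -0.20    -0.15]
  [  -0.20     0.65    -0.10]
  [  -0.40    -0.20     0.70]
Cofactors of I−A, C_ij = (−1)^(i+j)·(minor ij) (rows/columns in the sector order above):
  C_11 = (0.65)(0.70) − (-0.10)(-0.20) = 0.4350
  C_12 = −[(-0.20)(0.70) − (-0.10)(-0.40)] = 0.1800
  C_13 = (-0.20)(-0.20) − (0.65)(-0.40) = 0.3000
  C_21 = −[(-0.20)(0.70) − (-0.15)(-0.20)] = 0.1700
  C_22 = (0.95)(0.70) − (-0.15)(-0.40) = 0.6050
  C_23 = −[(0.95)(-0.20) − (-0.20)(-0.40)] = 0.2700
  C_31 = (-0.20)(-0.10) − (-0.15)(0.65) = 0.1175
  C_32 = −[(0.95)(-0.10) − (-0.15)(-0.20)] = 0.1250
  C_33 = (0.95)(0.65) − (-0.20)(-0.20) = 0.5775
det(I−A) = Σ_j (I−A)_1j·C_1j = (0.95)(0.4350) + (-0.20)(0.1800) + (-0.15)(0.3000) = 0.33225
adj(I−A) = Cᵀ =
  [ 0.4350   0.1700   0.1175]
  [ 0.1800   0.6050   0.1250]
  [ 0.3000   0.2700   0.5775]
(I − A)⁻¹ = adj(I−A) / det(I−A) ≈
  [   1.3093     0.5117     0.3536]
  [   0.5418     1.8209     0.3762]
  [   0.9029     0.8126     1.7381]
x = (I − A)⁻¹ d = adj(I−A)·d / det(I−A), with det(I−A) = 0.33225:
  x_1 = (0.4350·120 + 0.1700·45 + 0.1175·165) / 0.33225 = 79.2375 / 0.33225 ≈ 238.49
  x_2 = (0.1800·120 + 0.6050·45 + 0.1250·165) / 0.33225 = 69.45 / 0.33225 ≈ 209.03
  x_3 = (0.3000·120 + 0.2700·45 + 0.5775·165) / 0.33225 = 143.4375 / 0.33225 ≈ 431.72

x_1 = 238.49, x_2 = 209.03, x_3 = 431.72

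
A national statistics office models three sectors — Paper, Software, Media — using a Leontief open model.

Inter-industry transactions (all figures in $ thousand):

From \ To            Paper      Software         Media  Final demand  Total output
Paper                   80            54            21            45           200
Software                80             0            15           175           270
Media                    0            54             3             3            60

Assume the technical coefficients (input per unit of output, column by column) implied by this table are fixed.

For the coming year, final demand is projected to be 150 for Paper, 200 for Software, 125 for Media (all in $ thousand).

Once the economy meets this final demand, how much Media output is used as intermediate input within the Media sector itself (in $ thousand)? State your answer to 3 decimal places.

z_MM = 11.583

Technical coefficients a_ij = z_ij / X_j:
  a_PP = 80/200 = 0.40, a_SP = 80/200 = 0.40, a_MP = 0/200 = 0.00
  a_PS = 54/270 = 0.20, a_SS = 0/270 = 0.00, a_MS = 54/270 = 0.20
  a_PM = 21/60 = 0.35, a_SM = 15/60 = 0.25, a_MM = 3/60 = 0.05
I − A =
  [   0.60    -0.20    -0.35]
  [  -0.40     1.00    -0.25]
  [   0.00    -0.20     0.95]
Cofactors of I−A, C_ij = (−1)^(i+j)·(minor ij) (rows/columns in the sector order above):
  C_11 = (1.00)(0.95) − (-0.25)(-0.20) = 0.9000
  C_12 = −[(-0.40)(0.95) − (-0.25)(0.00)] = 0.3800
  C_13 = (-0.40)(-0.20) − (1.00)(0.00) = 0.0800
  C_21 = −[(-0.20)(0.95) − (-0.35)(-0.20)] = 0.2600
  C_22 = (0.60)(0.95) − (-0.35)(0.00) = 0.5700
  C_23 = −[(0.60)(-0.20) − (-0.20)(0.00)] = 0.1200
  C_31 = (-0.20)(-0.25) − (-0.35)(1.00) = 0.4000
  C_32 = −[(0.60)(-0.25) − (-0.35)(-0.40)] = 0.2900
  C_33 = (0.60)(1.00) − (-0.20)(-0.40) = 0.5200
det(I−A) = Σ_j (I−A)_1j·C_1j = (0.60)(0.9000) + (-0.20)(0.3800) + (-0.35)(0.0800) = 0.4360
adj(I−A) = Cᵀ =
  [ 0.9000   0.2600   0.4000]
  [ 0.3800   0.5700   0.2900]
  [ 0.0800   0.1200   0.5200]
(I − A)⁻¹ = adj(I−A) / det(I−A) ≈
  [   2.0642     0.5963     0.9174]
  [   0.8716     1.3073     0.6651]
  [   0.1835     0.2752     1.1927]
First solve x = (I − A)⁻¹ d = adj(I−A)·d / det(I−A); in particular x_M = (0.0800·150 + 0.1200·200 + 0.5200·125) / 0.4360 = 101.00 / 0.4360 ≈ 231.65138.
Intermediate flow from M to M: z_MM = a_MM · x_M = 0.05 × 101.00 / 0.4360 = 5.05 / 0.4360 ≈ 11.583.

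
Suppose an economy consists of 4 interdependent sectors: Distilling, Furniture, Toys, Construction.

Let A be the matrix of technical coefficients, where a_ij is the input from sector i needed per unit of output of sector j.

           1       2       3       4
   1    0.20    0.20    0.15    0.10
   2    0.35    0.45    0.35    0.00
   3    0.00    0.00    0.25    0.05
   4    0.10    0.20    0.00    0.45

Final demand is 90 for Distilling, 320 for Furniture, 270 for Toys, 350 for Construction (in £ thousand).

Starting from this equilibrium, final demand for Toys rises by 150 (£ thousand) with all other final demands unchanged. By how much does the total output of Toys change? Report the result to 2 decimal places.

Δx_3 = 205.87

I − A =
  [   0.80    -0.20    -0.15    -0.10]
  [  -0.35     0.55    -0.35     0.00]
  [   0.00     0.00     0.75    -0.05]
  [  -0.10    -0.20     0.00     0.55]
Compute the cofactors C_ij = (−1)^(i+j)·(3×3 minor ij) of I−A; the adjugate is their transpose:
adj(I−A) = Cᵀ =
  [ 0.223375   0.099000   0.090875   0.048875]
  [ 0.146125   0.321750   0.179375   0.042875]
  [ 0.006250   0.009000   0.191000   0.018500]
  [ 0.093750   0.135000   0.081750   0.277500]
det(I−A) = Σ_j (I−A)_1j·C_1j = (0.80)(0.223375) + (-0.20)(0.146125) + (-0.15)(0.006250) + (-0.10)(0.093750) = 0.1391625
(I − A)⁻¹ = adj(I−A) / det(I−A) ≈
  [   1.6051     0.7114     0.6530     0.3512]
  [   1.0500     2.3120     1.2890     0.3081]
  [   0.0449     0.0647     1.3725     0.1329]
  [   0.6737     0.9701     0.5874     1.9941]
Δx = (I − A)⁻¹ Δd with Δd having +150 in the Toys component and 0 elsewhere.
So Δx_3 = L_33 · (+150), where L_33 = adj(I−A)_33 / det(I−A) = 0.191000 / 0.1391625.
Δx_3 = 0.191000 × (+150) / 0.1391625 = 28.65 / 0.1391625 ≈ 205.87.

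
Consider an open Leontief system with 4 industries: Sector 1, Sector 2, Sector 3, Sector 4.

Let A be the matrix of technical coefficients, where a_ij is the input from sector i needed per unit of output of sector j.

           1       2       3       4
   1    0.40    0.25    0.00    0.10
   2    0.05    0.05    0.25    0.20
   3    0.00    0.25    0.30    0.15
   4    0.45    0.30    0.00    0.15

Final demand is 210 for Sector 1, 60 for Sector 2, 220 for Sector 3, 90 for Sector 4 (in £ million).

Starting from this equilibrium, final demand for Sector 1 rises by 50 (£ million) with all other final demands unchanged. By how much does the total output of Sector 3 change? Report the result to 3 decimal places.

I − A =
  [   0.60    -0.25     0.00    -0.10]
  [  -0.05     0.95    -0.25    -0.20]
  [   0.00    -0.25     0.70    -0.15]
  [  -0.45    -0.30     0.00     0.85]
Compute the cofactors C_ij = (−1)^(i+j)·(3×3 minor ij) of I−A; the adjugate is their transpose:
adj(I−A) = Cᵀ =
  [ 0.458875   0.169750   0.060625   0.104625]
  [ 0.109625   0.325500   0.116250   0.110000]
  [ 0.099500   0.160125   0.371125   0.114875]
  [ 0.281625   0.204750   0.073125   0.352750]
det(I−A) = Σ_j (I−A)_1j·C_1j = (0.60)(0.458875) + (-0.25)(0.109625) + (0.00)(0.099500) + (-0.10)(0.281625) = 0.21975625
(I − A)⁻¹ = adj(I−A) / det(I−A) ≈
  [   2.0881     0.7724     0.2759     0.4761]
  [   0.4988     1.4812     0.5290     0.5006]
  [   0.4528     0.7286     1.6888     0.5227]
  [   1.2815     0.9317     0.3328     1.6052]
Δx = (I − A)⁻¹ Δd with Δd having +50 in the Sector 1 component and 0 elsewhere.
So Δx_3 = L_31 · (+50), where L_31 = adj(I−A)_31 / det(I−A) = 0.099500 / 0.21975625.
Δx_3 = 0.099500 × (+50) / 0.21975625 = 4.975 / 0.21975625 ≈ 22.639.

Δx_3 = 22.639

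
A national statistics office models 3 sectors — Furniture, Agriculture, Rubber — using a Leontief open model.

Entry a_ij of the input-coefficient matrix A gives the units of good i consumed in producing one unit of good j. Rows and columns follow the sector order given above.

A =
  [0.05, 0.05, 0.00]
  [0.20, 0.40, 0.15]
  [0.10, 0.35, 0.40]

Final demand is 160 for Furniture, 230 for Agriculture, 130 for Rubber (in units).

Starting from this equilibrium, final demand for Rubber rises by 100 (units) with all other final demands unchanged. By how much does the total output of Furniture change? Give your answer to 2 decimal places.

I − A =
  [   0.95    -0.05     0.00]
  [  -0.20     0.60    -0.15]
  [  -0.10    -0.35     0.60]
Cofactors of I−A, C_ij = (−1)^(i+j)·(minor ij) (rows/columns in the sector order above):
  C_11 = (0.60)(0.60) − (-0.15)(-0.35) = 0.3075
  C_12 = −[(-0.20)(0.60) − (-0.15)(-0.10)] = 0.1350
  C_13 = (-0.20)(-0.35) − (0.60)(-0.10) = 0.1300
  C_21 = −[(-0.05)(0.60) − (0.00)(-0.35)] = 0.0300
  C_22 = (0.95)(0.60) − (0.00)(-0.10) = 0.5700
  C_23 = −[(0.95)(-0.35) − (-0.05)(-0.10)] = 0.3375
  C_31 = (-0.05)(-0.15) − (0.00)(0.60) = 0.0075
  C_32 = −[(0.95)(-0.15) − (0.00)(-0.20)] = 0.1425
  C_33 = (0.95)(0.60) − (-0.05)(-0.20) = 0.5600
det(I−A) = Σ_j (I−A)_1j·C_1j = (0.95)(0.3075) + (-0.05)(0.1350) + (0.00)(0.1300) = 0.285375
adj(I−A) = Cᵀ =
  [ 0.3075   0.0300   0.0075]
  [ 0.1350   0.5700   0.1425]
  [ 0.1300   0.3375   0.5600]
(I − A)⁻¹ = adj(I−A) / det(I−A) ≈
  [   1.0775     0.1051     0.0263]
  [   0.4731     1.9974     0.4993]
  [   0.4555     1.1827     1.9623]
Δx = (I − A)⁻¹ Δd with Δd having +100 in the Rubber component and 0 elsewhere.
So Δx_1 = L_13 · (+100), where L_13 = adj(I−A)_13 / det(I−A) = 0.0075 / 0.285375.
Δx_1 = 0.0075 × (+100) / 0.285375 = 0.75 / 0.285375 ≈ 2.63.

Δx_1 = 2.63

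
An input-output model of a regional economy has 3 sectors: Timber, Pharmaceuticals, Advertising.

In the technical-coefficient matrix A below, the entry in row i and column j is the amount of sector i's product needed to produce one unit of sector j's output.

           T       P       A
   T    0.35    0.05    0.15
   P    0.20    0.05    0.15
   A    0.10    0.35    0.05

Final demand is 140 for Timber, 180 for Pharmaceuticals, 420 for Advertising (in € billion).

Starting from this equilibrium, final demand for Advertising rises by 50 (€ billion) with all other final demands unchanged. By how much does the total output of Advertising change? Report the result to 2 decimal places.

Δx_A = 58.70

I − A =
  [   0.65    -0.05    -0.15]
  [  -0.20     0.95    -0.15]
  [  -0.10    -0.35     0.95]
Cofactors of I−A, C_ij = (−1)^(i+j)·(minor ij) (rows/columns in the sector order above):
  C_11 = (0.95)(0.95) − (-0.15)(-0.35) = 0.8500
  C_12 = −[(-0.20)(0.95) − (-0.15)(-0.10)] = 0.2050
  C_13 = (-0.20)(-0.35) − (0.95)(-0.10) = 0.1650
  C_21 = −[(-0.05)(0.95) − (-0.15)(-0.35)] = 0.1000
  C_22 = (0.65)(0.95) − (-0.15)(-0.10) = 0.6025
  C_23 = −[(0.65)(-0.35) − (-0.05)(-0.10)] = 0.2325
  C_31 = (-0.05)(-0.15) − (-0.15)(0.95) = 0.1500
  C_32 = −[(0.65)(-0.15) − (-0.15)(-0.20)] = 0.1275
  C_33 = (0.65)(0.95) − (-0.05)(-0.20) = 0.6075
det(I−A) = Σ_j (I−A)_1j·C_1j = (0.65)(0.8500) + (-0.05)(0.2050) + (-0.15)(0.1650) = 0.5175
adj(I−A) = Cᵀ =
  [ 0.8500   0.1000   0.1500]
  [ 0.2050   0.6025   0.1275]
  [ 0.1650   0.2325   0.6075]
(I − A)⁻¹ = adj(I−A) / det(I−A) ≈
  [   1.6425     0.1932     0.2899]
  [   0.3961     1.1643     0.2464]
  [   0.3188     0.4493     1.1739]
Δx = (I − A)⁻¹ Δd with Δd having +50 in the Advertising component and 0 elsewhere.
So Δx_A = L_AA · (+50), where L_AA = adj(I−A)_AA / det(I−A) = 0.6075 / 0.5175.
Δx_A = 0.6075 × (+50) / 0.5175 = 30.375 / 0.5175 ≈ 58.70.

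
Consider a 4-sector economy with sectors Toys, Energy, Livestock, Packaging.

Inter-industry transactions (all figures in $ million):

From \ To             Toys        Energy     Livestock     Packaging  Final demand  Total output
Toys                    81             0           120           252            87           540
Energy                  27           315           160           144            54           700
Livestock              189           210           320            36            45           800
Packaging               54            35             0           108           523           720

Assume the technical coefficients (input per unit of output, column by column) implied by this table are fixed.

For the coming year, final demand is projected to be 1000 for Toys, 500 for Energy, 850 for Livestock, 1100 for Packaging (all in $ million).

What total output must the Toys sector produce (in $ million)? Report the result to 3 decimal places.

x_1 = 2827.873

Technical coefficients a_ij = z_ij / X_j:
  a_11 = 81/540 = 0.15, a_21 = 27/540 = 0.05, a_31 = 189/540 = 0.35, a_41 = 54/540 = 0.10
  a_12 = 0/700 = 0.00, a_22 = 315/700 = 0.45, a_32 = 210/700 = 0.30, a_42 = 35/700 = 0.05
  a_13 = 120/800 = 0.15, a_23 = 160/800 = 0.20, a_33 = 320/800 = 0.40, a_43 = 0/800 = 0.00
  a_14 = 252/720 = 0.35, a_24 = 144/720 = 0.20, a_34 = 36/720 = 0.05, a_44 = 108/720 = 0.15
I − A =
  [   0.85     0.00    -0.15    -0.35]
  [  -0.05     0.55    -0.20    -0.20]
  [  -0.35    -0.30     0.60    -0.05]
  [  -0.10    -0.05     0.00     0.85]
Compute the cofactors C_ij = (−1)^(i+j)·(3×3 minor ij) of I−A; the adjugate is their transpose:
adj(I−A) = Cᵀ =
  [ 0.223000   0.049125   0.072125   0.107625]
  [ 0.098000   0.367125   0.146875   0.135375]
  [ 0.181750   0.214500   0.368750   0.147000]
  [ 0.032000   0.027375   0.017125   0.198375]
det(I−A) = Σ_j (I−A)_1j·C_1j = (0.85)(0.223000) + (0.00)(0.098000) + (-0.15)(0.181750) + (-0.35)(0.032000) = 0.1510875
(I − A)⁻¹ = adj(I−A) / det(I−A) ≈
  [   1.4760     0.3251     0.4774     0.7123]
  [   0.6486     2.4299     0.9721     0.8960]
  [   1.2029     1.4197     2.4406     0.9729]
  [   0.2118     0.1812     0.1133     1.3130]
x = (I − A)⁻¹ d = adj(I−A)·d / det(I−A), with det(I−A) = 0.1510875:
  x_1 = (0.223000·1000 + 0.049125·500 + 0.072125·850 + 0.107625·1100) / 0.1510875 = 427.25625 / 0.1510875 ≈ 2827.873
  x_2 = (0.098000·1000 + 0.367125·500 + 0.146875·850 + 0.135375·1100) / 0.1510875 = 555.31875 / 0.1510875 ≈ 3675.478
  x_3 = (0.181750·1000 + 0.214500·500 + 0.368750·850 + 0.147000·1100) / 0.1510875 = 764.1375 / 0.1510875 ≈ 5057.583
  x_4 = (0.032000·1000 + 0.027375·500 + 0.017125·850 + 0.198375·1100) / 0.1510875 = 278.45625 / 0.1510875 ≈ 1843.013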